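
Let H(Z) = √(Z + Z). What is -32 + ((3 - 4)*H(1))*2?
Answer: -32 - 2*√2 ≈ -34.828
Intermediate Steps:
H(Z) = √2*√Z (H(Z) = √(2*Z) = √2*√Z)
-32 + ((3 - 4)*H(1))*2 = -32 + ((3 - 4)*(√2*√1))*2 = -32 - √2*2 = -32 - 2*√2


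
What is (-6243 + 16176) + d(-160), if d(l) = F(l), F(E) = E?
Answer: 9773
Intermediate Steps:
d(l) = l
(-6243 + 16176) + d(-160) = (-6243 + 16176) - 160 = 9933 - 160 = 9773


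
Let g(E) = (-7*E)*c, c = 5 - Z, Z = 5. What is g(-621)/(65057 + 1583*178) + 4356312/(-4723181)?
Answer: -4356312/4723181 ≈ -0.92233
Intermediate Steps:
c = 0 (c = 5 - 1*5 = 5 - 5 = 0)
g(E) = 0 (g(E) = -7*E*0 = 0)
g(-621)/(65057 + 1583*178) + 4356312/(-4723181) = 0/(65057 + 1583*178) + 4356312/(-4723181) = 0/(65057 + 281774) + 4356312*(-1/4723181) = 0/346831 - 4356312/4723181 = 0*(1/346831) - 4356312/4723181 = 0 - 4356312/4723181 = -4356312/4723181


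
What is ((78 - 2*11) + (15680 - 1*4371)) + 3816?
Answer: 15181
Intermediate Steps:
((78 - 2*11) + (15680 - 1*4371)) + 3816 = ((78 - 22) + (15680 - 4371)) + 3816 = (56 + 11309) + 3816 = 11365 + 3816 = 15181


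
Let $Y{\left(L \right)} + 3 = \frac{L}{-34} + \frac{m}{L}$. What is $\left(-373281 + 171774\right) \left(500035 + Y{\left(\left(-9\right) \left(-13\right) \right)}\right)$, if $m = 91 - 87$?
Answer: $- \frac{133606781003567}{1326} \approx -1.0076 \cdot 10^{11}$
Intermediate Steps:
$m = 4$ ($m = 91 - 87 = 4$)
$Y{\left(L \right)} = -3 + \frac{4}{L} - \frac{L}{34}$ ($Y{\left(L \right)} = -3 + \left(\frac{L}{-34} + \frac{4}{L}\right) = -3 + \left(L \left(- \frac{1}{34}\right) + \frac{4}{L}\right) = -3 - \left(- \frac{4}{L} + \frac{L}{34}\right) = -3 + \frac{4}{L} - \frac{L}{34}$)
$\left(-373281 + 171774\right) \left(500035 + Y{\left(\left(-9\right) \left(-13\right) \right)}\right) = \left(-373281 + 171774\right) \left(500035 - \left(3 - \frac{4}{117} + \frac{1}{34} \left(-9\right) \left(-13\right)\right)\right) = - 201507 \left(500035 - \left(\frac{219}{34} - \frac{4}{117}\right)\right) = - 201507 \left(500035 - \frac{25487}{3978}\right) = \left(-201507\right) \frac{1989113743}{3978} = - \frac{133606781003567}{1326}$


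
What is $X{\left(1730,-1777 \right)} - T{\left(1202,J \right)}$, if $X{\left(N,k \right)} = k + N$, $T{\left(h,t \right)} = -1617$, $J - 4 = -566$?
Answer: $1570$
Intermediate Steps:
$J = -562$ ($J = 4 - 566 = -562$)
$X{\left(N,k \right)} = N + k$
$X{\left(1730,-1777 \right)} - T{\left(1202,J \right)} = \left(1730 - 1777\right) - -1617 = -47 + 1617 = 1570$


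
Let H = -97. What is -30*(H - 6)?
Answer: 3090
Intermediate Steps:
-30*(H - 6) = -30*(-97 - 6) = -30*(-103) = 3090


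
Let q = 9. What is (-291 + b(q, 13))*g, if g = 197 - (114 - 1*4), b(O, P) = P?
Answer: -24186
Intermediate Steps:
g = 87 (g = 197 - (114 - 4) = 197 - 1*110 = 197 - 110 = 87)
(-291 + b(q, 13))*g = (-291 + 13)*87 = -278*87 = -24186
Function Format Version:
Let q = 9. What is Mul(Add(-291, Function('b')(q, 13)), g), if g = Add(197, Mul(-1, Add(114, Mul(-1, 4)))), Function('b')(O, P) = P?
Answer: -24186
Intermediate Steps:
g = 87 (g = Add(197, Mul(-1, Add(114, -4))) = Add(197, Mul(-1, 110)) = Add(197, -110) = 87)
Mul(Add(-291, Function('b')(q, 13)), g) = Mul(Add(-291, 13), 87) = Mul(-278, 87) = -24186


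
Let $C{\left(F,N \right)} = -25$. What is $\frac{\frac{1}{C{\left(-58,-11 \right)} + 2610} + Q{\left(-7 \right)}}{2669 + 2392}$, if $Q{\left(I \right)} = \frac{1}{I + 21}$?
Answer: $\frac{2599}{183157590} \approx 1.419 \cdot 10^{-5}$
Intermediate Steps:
$Q{\left(I \right)} = \frac{1}{21 + I}$
$\frac{\frac{1}{C{\left(-58,-11 \right)} + 2610} + Q{\left(-7 \right)}}{2669 + 2392} = \frac{\frac{1}{-25 + 2610} + \frac{1}{21 - 7}}{2669 + 2392} = \frac{\frac{1}{2585} + \frac{1}{14}}{5061} = \left(\frac{1}{2585} + \frac{1}{14}\right) \frac{1}{5061} = \frac{2599}{36190} \cdot \frac{1}{5061} = \frac{2599}{183157590}$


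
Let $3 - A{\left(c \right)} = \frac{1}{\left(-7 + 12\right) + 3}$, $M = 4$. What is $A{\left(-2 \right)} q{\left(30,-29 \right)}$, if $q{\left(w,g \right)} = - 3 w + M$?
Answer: $- \frac{989}{4} \approx -247.25$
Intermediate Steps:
$q{\left(w,g \right)} = 4 - 3 w$ ($q{\left(w,g \right)} = - 3 w + 4 = 4 - 3 w$)
$A{\left(c \right)} = \frac{23}{8}$ ($A{\left(c \right)} = 3 - \frac{1}{\left(-7 + 12\right) + 3} = 3 - \frac{1}{5 + 3} = 3 - \frac{1}{8} = \frac{23}{8}$)
$A{\left(-2 \right)} q{\left(30,-29 \right)} = \frac{23 \left(4 - 90\right)}{8} = \frac{23}{8} \left(-86\right) = - \frac{989}{4}$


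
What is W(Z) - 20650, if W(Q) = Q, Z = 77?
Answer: -20573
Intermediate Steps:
W(Z) - 20650 = 77 - 20650 = -20573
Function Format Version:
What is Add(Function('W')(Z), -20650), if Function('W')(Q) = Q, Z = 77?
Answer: -20573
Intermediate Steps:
Add(Function('W')(Z), -20650) = Add(77, -20650) = -20573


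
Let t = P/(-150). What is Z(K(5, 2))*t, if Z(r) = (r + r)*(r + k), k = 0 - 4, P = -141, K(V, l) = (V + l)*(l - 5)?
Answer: 987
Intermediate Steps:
K(V, l) = (-5 + l)*(V + l) (K(V, l) = (V + l)*(-5 + l) = (-5 + l)*(V + l))
k = -4
Z(r) = 2*r*(-4 + r) (Z(r) = (r + r)*(r - 4) = (2*r)*(-4 + r) = 2*r*(-4 + r))
t = 47/50 (t = -141/(-150) = -141*(-1/150) = 47/50 ≈ 0.94000)
Z(K(5, 2))*t = (2*(2² - 5*5 - 5*2 + 5*2)*(-4 + (2² - 5*5 - 5*2 + 5*2)))*(47/50) = (2*(4 - 25 - 10 + 10)*(-4 + (4 - 25 - 10 + 10)))*(47/50) = (2*(-21)*(-4 - 21))*(47/50) = (2*(-21)*(-25))*(47/50) = 1050*(47/50) = 987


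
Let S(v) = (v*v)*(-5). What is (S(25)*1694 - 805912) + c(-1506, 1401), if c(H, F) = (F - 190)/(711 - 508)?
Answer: -176890025/29 ≈ -6.0997e+6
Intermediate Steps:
c(H, F) = -190/203 + F/203 (c(H, F) = (-190 + F)/203 = (-190 + F)*(1/203) = -190/203 + F/203)
S(v) = -5*v**2 (S(v) = v**2*(-5) = -5*v**2)
(S(25)*1694 - 805912) + c(-1506, 1401) = (-5*25**2*1694 - 805912) + (-190/203 + (1/203)*1401) = (-5*625*1694 - 805912) + (-190/203 + 1401/203) = (-3125*1694 - 805912) + 173/29 = (-5293750 - 805912) + 173/29 = -6099662 + 173/29 = -176890025/29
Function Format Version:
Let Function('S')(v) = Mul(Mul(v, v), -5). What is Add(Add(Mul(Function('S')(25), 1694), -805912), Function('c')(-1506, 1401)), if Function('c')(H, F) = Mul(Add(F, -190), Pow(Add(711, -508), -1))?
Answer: Rational(-176890025, 29) ≈ -6.0997e+6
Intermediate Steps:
Function('c')(H, F) = Add(Rational(-190, 203), Mul(Rational(1, 203), F)) (Function('c')(H, F) = Mul(Add(-190, F), Pow(203, -1)) = Mul(Add(-190, F), Rational(1, 203)) = Add(Rational(-190, 203), Mul(Rational(1, 203), F)))
Function('S')(v) = Mul(-5, Pow(v, 2)) (Function('S')(v) = Mul(Pow(v, 2), -5) = Mul(-5, Pow(v, 2)))
Add(Add(Mul(Function('S')(25), 1694), -805912), Function('c')(-1506, 1401)) = Add(Add(Mul(Mul(-5, Pow(25, 2)), 1694), -805912), Add(Rational(-190, 203), Mul(Rational(1, 203), 1401))) = Add(Add(Mul(Mul(-5, 625), 1694), -805912), Add(Rational(-190, 203), Rational(1401, 203))) = Add(Add(Mul(-3125, 1694), -805912), Rational(173, 29)) = Add(Add(-5293750, -805912), Rational(173, 29)) = Add(-6099662, Rational(173, 29)) = Rational(-176890025, 29)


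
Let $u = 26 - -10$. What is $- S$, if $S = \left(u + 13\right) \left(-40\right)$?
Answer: $1960$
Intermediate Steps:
$u = 36$ ($u = 26 + 10 = 36$)
$S = -1960$ ($S = \left(36 + 13\right) \left(-40\right) = 49 \left(-40\right) = -1960$)
$- S = \left(-1\right) \left(-1960\right) = 1960$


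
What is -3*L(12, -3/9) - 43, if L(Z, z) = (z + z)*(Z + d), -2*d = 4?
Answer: -23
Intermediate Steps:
d = -2 (d = -½*4 = -2)
L(Z, z) = 2*z*(-2 + Z) (L(Z, z) = (z + z)*(Z - 2) = (2*z)*(-2 + Z) = 2*z*(-2 + Z))
-3*L(12, -3/9) - 43 = -6*(-3/9)*(-2 + 12) - 43 = -6*(-3*⅑)*10 - 43 = -6*(-1)*10/3 - 43 = -3*(-20/3) - 43 = 20 - 43 = -23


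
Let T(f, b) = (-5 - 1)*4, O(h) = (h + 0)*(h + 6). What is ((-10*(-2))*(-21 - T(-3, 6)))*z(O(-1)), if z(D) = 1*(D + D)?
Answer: -600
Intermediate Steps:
O(h) = h*(6 + h)
z(D) = 2*D (z(D) = 1*(2*D) = 2*D)
T(f, b) = -24 (T(f, b) = -6*4 = -24)
((-10*(-2))*(-21 - T(-3, 6)))*z(O(-1)) = ((-10*(-2))*(-21 - 1*(-24)))*(2*(-(6 - 1))) = (20*(-21 + 24))*(2*(-1*5)) = (20*3)*(2*(-5)) = 60*(-10) = -600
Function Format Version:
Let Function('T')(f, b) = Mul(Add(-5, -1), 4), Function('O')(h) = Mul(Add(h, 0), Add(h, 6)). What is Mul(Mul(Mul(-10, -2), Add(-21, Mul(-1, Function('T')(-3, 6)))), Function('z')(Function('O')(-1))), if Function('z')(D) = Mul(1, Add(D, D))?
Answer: -600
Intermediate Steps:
Function('O')(h) = Mul(h, Add(6, h))
Function('z')(D) = Mul(2, D) (Function('z')(D) = Mul(1, Mul(2, D)) = Mul(2, D))
Function('T')(f, b) = -24 (Function('T')(f, b) = Mul(-6, 4) = -24)
Mul(Mul(Mul(-10, -2), Add(-21, Mul(-1, Function('T')(-3, 6)))), Function('z')(Function('O')(-1))) = Mul(Mul(Mul(-10, -2), Add(-21, Mul(-1, -24))), Mul(2, Mul(-1, Add(6, -1)))) = Mul(Mul(20, Add(-21, 24)), Mul(2, Mul(-1, 5))) = Mul(Mul(20, 3), Mul(2, -5)) = Mul(60, -10) = -600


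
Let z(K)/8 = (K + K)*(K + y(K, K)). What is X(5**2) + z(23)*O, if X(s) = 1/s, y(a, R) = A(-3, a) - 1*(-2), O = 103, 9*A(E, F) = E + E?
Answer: 69174803/75 ≈ 9.2233e+5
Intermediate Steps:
A(E, F) = 2*E/9 (A(E, F) = (E + E)/9 = (2*E)/9 = 2*E/9)
y(a, R) = 4/3 (y(a, R) = (2/9)*(-3) - 1*(-2) = -2/3 + 2 = 4/3)
z(K) = 16*K*(4/3 + K) (z(K) = 8*((K + K)*(K + 4/3)) = 8*((2*K)*(4/3 + K)) = 8*(2*K*(4/3 + K)) = 16*K*(4/3 + K))
X(5**2) + z(23)*O = 1/(5**2) + ((16/3)*23*(4 + 3*23))*103 = 1/25 + ((16/3)*23*(4 + 69))*103 = 1/25 + ((16/3)*23*73)*103 = 1/25 + (26864/3)*103 = 1/25 + 2766992/3 = 69174803/75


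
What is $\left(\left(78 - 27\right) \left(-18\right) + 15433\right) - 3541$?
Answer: $10974$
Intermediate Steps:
$\left(\left(78 - 27\right) \left(-18\right) + 15433\right) - 3541 = \left(51 \left(-18\right) + 15433\right) - 3541 = \left(-918 + 15433\right) - 3541 = 14515 - 3541 = 10974$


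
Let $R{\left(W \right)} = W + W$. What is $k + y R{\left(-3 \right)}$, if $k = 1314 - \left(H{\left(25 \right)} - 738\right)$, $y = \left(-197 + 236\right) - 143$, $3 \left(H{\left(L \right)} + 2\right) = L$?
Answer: $\frac{8009}{3} \approx 2669.7$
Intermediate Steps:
$R{\left(W \right)} = 2 W$
$H{\left(L \right)} = -2 + \frac{L}{3}$
$y = -104$ ($y = 39 - 143 = -104$)
$k = \frac{6137}{3}$ ($k = 1314 - \left(\left(-2 + \frac{1}{3} \cdot 25\right) - 738\right) = 1314 - \left(\left(-2 + \frac{25}{3}\right) - 738\right) = 1314 - \left(\frac{19}{3} - 738\right) = 1314 - - \frac{2195}{3} = 1314 + \frac{2195}{3} = \frac{6137}{3} \approx 2045.7$)
$k + y R{\left(-3 \right)} = \frac{6137}{3} - 104 \cdot 2 \left(-3\right) = \frac{6137}{3} - -624 = \frac{6137}{3} + 624 = \frac{8009}{3}$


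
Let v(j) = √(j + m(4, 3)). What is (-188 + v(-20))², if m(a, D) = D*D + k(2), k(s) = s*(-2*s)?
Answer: (188 - I*√19)² ≈ 35325.0 - 1638.9*I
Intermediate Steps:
k(s) = -2*s²
m(a, D) = -8 + D² (m(a, D) = D*D - 2*2² = D² - 2*4 = D² - 8 = -8 + D²)
v(j) = √(1 + j) (v(j) = √(j + (-8 + 3²)) = √(j + (-8 + 9)) = √(j + 1) = √(1 + j))
(-188 + v(-20))² = (-188 + √(1 - 20))² = (-188 + √(-19))² = (-188 + I*√19)²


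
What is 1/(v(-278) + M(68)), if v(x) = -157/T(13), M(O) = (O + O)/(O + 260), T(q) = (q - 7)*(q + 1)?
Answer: -3444/5009 ≈ -0.68756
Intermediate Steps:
T(q) = (1 + q)*(-7 + q) (T(q) = (-7 + q)*(1 + q) = (1 + q)*(-7 + q))
M(O) = 2*O/(260 + O) (M(O) = (2*O)/(260 + O) = 2*O/(260 + O))
v(x) = -157/84 (v(x) = -157/(-7 + 13**2 - 6*13) = -157/(-7 + 169 - 78) = -157/84)
1/(v(-278) + M(68)) = 1/(-157/84 + 2*68/(260 + 68)) = 1/(-157/84 + 2*68/328) = 1/(-157/84 + 2*68*(1/328)) = 1/(-157/84 + 17/41) = 1/(-5009/3444) = -3444/5009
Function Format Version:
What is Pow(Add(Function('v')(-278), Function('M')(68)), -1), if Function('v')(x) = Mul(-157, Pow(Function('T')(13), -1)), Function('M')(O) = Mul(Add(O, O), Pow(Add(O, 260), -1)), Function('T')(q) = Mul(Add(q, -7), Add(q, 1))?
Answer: Rational(-3444, 5009) ≈ -0.68756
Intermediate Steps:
Function('T')(q) = Mul(Add(1, q), Add(-7, q)) (Function('T')(q) = Mul(Add(-7, q), Add(1, q)) = Mul(Add(1, q), Add(-7, q)))
Function('M')(O) = Mul(2, O, Pow(Add(260, O), -1)) (Function('M')(O) = Mul(Mul(2, O), Pow(Add(260, O), -1)) = Mul(2, O, Pow(Add(260, O), -1)))
Function('v')(x) = Rational(-157, 84) (Function('v')(x) = Mul(-157, Pow(Add(-7, Pow(13, 2), Mul(-6, 13)), -1)) = Mul(-157, Pow(Add(-7, 169, -78), -1)) = Mul(-157, Pow(84, -1)) = Mul(-157, Rational(1, 84)) = Rational(-157, 84))
Pow(Add(Function('v')(-278), Function('M')(68)), -1) = Pow(Add(Rational(-157, 84), Mul(2, 68, Pow(Add(260, 68), -1))), -1) = Pow(Add(Rational(-157, 84), Mul(2, 68, Pow(328, -1))), -1) = Pow(Add(Rational(-157, 84), Mul(2, 68, Rational(1, 328))), -1) = Pow(Add(Rational(-157, 84), Rational(17, 41)), -1) = Pow(Rational(-5009, 3444), -1) = Rational(-3444, 5009)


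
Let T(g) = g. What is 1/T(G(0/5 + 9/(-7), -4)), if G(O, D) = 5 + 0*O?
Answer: ⅕ ≈ 0.20000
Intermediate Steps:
G(O, D) = 5 (G(O, D) = 5 + 0 = 5)
1/T(G(0/5 + 9/(-7), -4)) = 1/5 = ⅕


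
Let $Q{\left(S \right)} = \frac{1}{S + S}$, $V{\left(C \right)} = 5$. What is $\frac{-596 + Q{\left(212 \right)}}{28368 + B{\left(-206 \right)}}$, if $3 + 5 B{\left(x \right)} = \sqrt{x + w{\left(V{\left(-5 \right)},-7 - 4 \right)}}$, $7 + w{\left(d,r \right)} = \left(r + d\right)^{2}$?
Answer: $- \frac{59737725685}{2843306510768} + \frac{1263515 i \sqrt{177}}{8529919532304} \approx -0.02101 + 1.9707 \cdot 10^{-6} i$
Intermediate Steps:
$Q{\left(S \right)} = \frac{1}{2 S}$
$w{\left(d,r \right)} = -7 + \left(d + r\right)^{2}$ ($w{\left(d,r \right)} = -7 + \left(r + d\right)^{2} = -7 + \left(d + r\right)^{2}$)
$B{\left(x \right)} = - \frac{3}{5} + \frac{\sqrt{29 + x}}{5}$ ($B{\left(x \right)} = - \frac{3}{5} + \frac{\sqrt{x - \left(7 - \left(5 - 11\right)^{2}\right)}}{5} = - \frac{3}{5} + \frac{\sqrt{x - \left(7 - \left(-6\right)^{2}\right)}}{5} = - \frac{3}{5} + \frac{\sqrt{x + \left(-7 + 36\right)}}{5} = - \frac{3}{5} + \frac{\sqrt{x + 29}}{5} = - \frac{3}{5} + \frac{\sqrt{29 + x}}{5}$)
$\frac{-596 + Q{\left(212 \right)}}{28368 + B{\left(-206 \right)}} = \frac{-596 + \frac{1}{2 \cdot 212}}{28368 - \left(\frac{3}{5} - \frac{\sqrt{29 - 206}}{5}\right)} = \frac{-596 + \frac{1}{2} \cdot \frac{1}{212}}{28368 - \left(\frac{3}{5} - \frac{\sqrt{-177}}{5}\right)} = \frac{-596 + \frac{1}{424}}{28368 - \left(\frac{3}{5} - \frac{i \sqrt{177}}{5}\right)} = - \frac{252703}{424 \left(28368 - \left(\frac{3}{5} - \frac{i \sqrt{177}}{5}\right)\right)} = - \frac{252703}{424 \left(\frac{141837}{5} + \frac{i \sqrt{177}}{5}\right)}$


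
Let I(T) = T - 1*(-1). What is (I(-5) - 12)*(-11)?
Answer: 176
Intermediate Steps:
I(T) = 1 + T (I(T) = T + 1 = 1 + T)
(I(-5) - 12)*(-11) = ((1 - 5) - 12)*(-11) = (-4 - 12)*(-11) = -16*(-11) = 176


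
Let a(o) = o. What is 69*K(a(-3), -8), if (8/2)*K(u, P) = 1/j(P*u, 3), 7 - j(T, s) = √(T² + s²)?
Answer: -483/2144 - 207*√65/2144 ≈ -1.0037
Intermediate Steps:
j(T, s) = 7 - √(T² + s²)
K(u, P) = 1/(4*(7 - √(9 + P²*u²))) (K(u, P) = 1/(4*(7 - √((P*u)² + 3²))) = 1/(4*(7 - √(P²*u² + 9))) = 1/(4*(7 - √(9 + P²*u²))))
69*K(a(-3), -8) = 69*(-1/(-28 + 4*√(9 + (-8)²*(-3)²))) = 69*(-1/(-28 + 4*√(9 + 64*9))) = 69*(-1/(-28 + 4*√(9 + 576))) = 69*(-1/(-28 + 4*√585)) = 69*(-1/(-28 + 4*(3*√65))) = 69*(-1/(-28 + 12*√65)) = -69/(-28 + 12*√65)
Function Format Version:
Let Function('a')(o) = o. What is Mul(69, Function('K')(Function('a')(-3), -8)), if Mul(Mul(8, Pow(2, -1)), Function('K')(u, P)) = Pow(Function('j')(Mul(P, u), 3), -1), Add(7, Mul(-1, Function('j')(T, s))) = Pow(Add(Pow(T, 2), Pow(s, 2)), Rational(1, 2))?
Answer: Add(Rational(-483, 2144), Mul(Rational(-207, 2144), Pow(65, Rational(1, 2)))) ≈ -1.0037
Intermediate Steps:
Function('j')(T, s) = Add(7, Mul(-1, Pow(Add(Pow(T, 2), Pow(s, 2)), Rational(1, 2))))
Function('K')(u, P) = Mul(Rational(1, 4), Pow(Add(7, Mul(-1, Pow(Add(9, Mul(Pow(P, 2), Pow(u, 2))), Rational(1, 2)))), -1)) (Function('K')(u, P) = Mul(Rational(1, 4), Pow(Add(7, Mul(-1, Pow(Add(Pow(Mul(P, u), 2), Pow(3, 2)), Rational(1, 2)))), -1)) = Mul(Rational(1, 4), Pow(Add(7, Mul(-1, Pow(Add(Mul(Pow(P, 2), Pow(u, 2)), 9), Rational(1, 2)))), -1)) = Mul(Rational(1, 4), Pow(Add(7, Mul(-1, Pow(Add(9, Mul(Pow(P, 2), Pow(u, 2))), Rational(1, 2)))), -1)))
Mul(69, Function('K')(Function('a')(-3), -8)) = Mul(69, Mul(-1, Pow(Add(-28, Mul(4, Pow(Add(9, Mul(Pow(-8, 2), Pow(-3, 2))), Rational(1, 2)))), -1))) = Mul(69, Mul(-1, Pow(Add(-28, Mul(4, Pow(Add(9, Mul(64, 9)), Rational(1, 2)))), -1))) = Mul(69, Mul(-1, Pow(Add(-28, Mul(4, Pow(Add(9, 576), Rational(1, 2)))), -1))) = Mul(69, Mul(-1, Pow(Add(-28, Mul(4, Pow(585, Rational(1, 2)))), -1))) = Mul(69, Mul(-1, Pow(Add(-28, Mul(4, Mul(3, Pow(65, Rational(1, 2))))), -1))) = Mul(69, Mul(-1, Pow(Add(-28, Mul(12, Pow(65, Rational(1, 2)))), -1))) = Mul(-69, Pow(Add(-28, Mul(12, Pow(65, Rational(1, 2)))), -1))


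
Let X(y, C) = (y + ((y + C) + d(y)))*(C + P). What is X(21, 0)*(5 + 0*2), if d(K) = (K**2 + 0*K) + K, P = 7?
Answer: 17640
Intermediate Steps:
d(K) = K + K**2 (d(K) = (K**2 + 0) + K = K**2 + K = K + K**2)
X(y, C) = (7 + C)*(C + 2*y + y*(1 + y)) (X(y, C) = (y + ((y + C) + y*(1 + y)))*(C + 7) = (y + ((C + y) + y*(1 + y)))*(7 + C) = (y + (C + y + y*(1 + y)))*(7 + C) = (C + 2*y + y*(1 + y))*(7 + C) = (7 + C)*(C + 2*y + y*(1 + y)))
X(21, 0)*(5 + 0*2) = (0**2 + 7*0 + 7*21**2 + 21*21 + 0*21**2 + 3*0*21)*(5 + 0*2) = (0 + 0 + 7*441 + 441 + 0*441 + 0)*(5 + 0) = (0 + 0 + 3087 + 441 + 0 + 0)*5 = 3528*5 = 17640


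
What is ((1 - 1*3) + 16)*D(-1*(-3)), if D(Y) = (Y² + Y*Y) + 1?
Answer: 266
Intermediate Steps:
D(Y) = 1 + 2*Y² (D(Y) = (Y² + Y²) + 1 = 2*Y² + 1 = 1 + 2*Y²)
((1 - 1*3) + 16)*D(-1*(-3)) = ((1 - 1*3) + 16)*(1 + 2*(-1*(-3))²) = ((1 - 3) + 16)*(1 + 2*3²) = (-2 + 16)*(1 + 2*9) = 14*(1 + 18) = 14*19 = 266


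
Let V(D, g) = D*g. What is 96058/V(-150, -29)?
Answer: 48029/2175 ≈ 22.082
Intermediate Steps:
96058/V(-150, -29) = 96058/((-150*(-29))) = 96058/4350 = 96058*(1/4350) = 48029/2175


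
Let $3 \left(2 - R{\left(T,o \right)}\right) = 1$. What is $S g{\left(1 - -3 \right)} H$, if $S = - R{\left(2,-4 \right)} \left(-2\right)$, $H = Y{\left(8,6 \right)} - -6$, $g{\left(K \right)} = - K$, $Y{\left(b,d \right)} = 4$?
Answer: $- \frac{400}{3} \approx -133.33$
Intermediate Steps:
$R{\left(T,o \right)} = \frac{5}{3}$ ($R{\left(T,o \right)} = 2 - \frac{1}{3} = \frac{5}{3}$)
$H = 10$ ($H = 4 - -6 = 4 + 6 = 10$)
$S = \frac{10}{3}$ ($S = \left(-1\right) \frac{5}{3} \left(-2\right) = \left(- \frac{5}{3}\right) \left(-2\right) = \frac{10}{3} \approx 3.3333$)
$S g{\left(1 - -3 \right)} H = \frac{10 \left(- (1 - -3)\right)}{3} \cdot 10 = \frac{10 \left(- (1 + 3)\right)}{3} \cdot 10 = \frac{10 \left(\left(-1\right) 4\right)}{3} \cdot 10 = \frac{10}{3} \left(-4\right) 10 = \left(- \frac{40}{3}\right) 10 = - \frac{400}{3}$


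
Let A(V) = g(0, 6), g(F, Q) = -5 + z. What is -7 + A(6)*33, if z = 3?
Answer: -73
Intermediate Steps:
g(F, Q) = -2 (g(F, Q) = -5 + 3 = -2)
A(V) = -2
-7 + A(6)*33 = -7 - 2*33 = -7 - 66 = -73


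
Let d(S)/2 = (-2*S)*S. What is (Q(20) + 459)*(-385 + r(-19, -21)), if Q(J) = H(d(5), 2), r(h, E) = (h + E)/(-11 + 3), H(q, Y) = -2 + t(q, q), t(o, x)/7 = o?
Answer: 92340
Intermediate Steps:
d(S) = -4*S**2 (d(S) = 2*((-2*S)*S) = 2*(-2*S**2) = -4*S**2)
t(o, x) = 7*o
H(q, Y) = -2 + 7*q
r(h, E) = -E/8 - h/8 (r(h, E) = (E + h)/(-8) = (E + h)*(-1/8) = -E/8 - h/8)
Q(J) = -702 (Q(J) = -2 + 7*(-4*5**2) = -2 + 7*(-4*25) = -2 + 7*(-100) = -2 - 700 = -702)
(Q(20) + 459)*(-385 + r(-19, -21)) = (-702 + 459)*(-385 + (-1/8*(-21) - 1/8*(-19))) = -243*(-385 + (21/8 + 19/8)) = -243*(-385 + 5) = -243*(-380) = 92340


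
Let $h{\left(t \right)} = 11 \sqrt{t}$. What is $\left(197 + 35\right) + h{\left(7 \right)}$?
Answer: $232 + 11 \sqrt{7} \approx 261.1$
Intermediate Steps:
$\left(197 + 35\right) + h{\left(7 \right)} = \left(197 + 35\right) + 11 \sqrt{7} = 232 + 11 \sqrt{7}$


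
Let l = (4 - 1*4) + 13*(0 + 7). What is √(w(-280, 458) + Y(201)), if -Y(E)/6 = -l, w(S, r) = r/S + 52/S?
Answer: 3*√11851/14 ≈ 23.328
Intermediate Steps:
l = 91 (l = (4 - 4) + 13*7 = 0 + 91 = 91)
w(S, r) = 52/S + r/S
Y(E) = 546 (Y(E) = -(-6)*91 = -6*(-91) = 546)
√(w(-280, 458) + Y(201)) = √((52 + 458)/(-280) + 546) = √(-1/280*510 + 546) = √(-51/28 + 546) = √(15237/28) = 3*√11851/14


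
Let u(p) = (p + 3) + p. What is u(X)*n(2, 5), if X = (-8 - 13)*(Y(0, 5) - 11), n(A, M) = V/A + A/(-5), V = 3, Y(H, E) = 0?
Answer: 1023/2 ≈ 511.50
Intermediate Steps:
n(A, M) = 3/A - A/5 (n(A, M) = 3/A + A/(-5) = 3/A + A*(-⅕) = 3/A - A/5)
X = 231 (X = (-8 - 13)*(0 - 11) = -21*(-11) = 231)
u(p) = 3 + 2*p (u(p) = (3 + p) + p = 3 + 2*p)
u(X)*n(2, 5) = (3 + 2*231)*(3/2 - ⅕*2) = (3 + 462)*(3*(½) - ⅖) = 465*(3/2 - ⅖) = 465*(11/10) = 1023/2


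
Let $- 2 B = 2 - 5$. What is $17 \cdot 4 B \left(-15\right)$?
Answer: $-1530$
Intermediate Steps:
$B = \frac{3}{2}$ ($B = - \frac{2 - 5}{2} = \left(- \frac{1}{2}\right) \left(-3\right) = \frac{3}{2} \approx 1.5$)
$17 \cdot 4 B \left(-15\right) = 17 \cdot 4 \cdot \frac{3}{2} \left(-15\right) = 17 \cdot 6 \left(-15\right) = 102 \left(-15\right) = -1530$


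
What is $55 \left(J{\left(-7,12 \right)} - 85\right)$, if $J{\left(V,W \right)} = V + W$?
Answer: $-4400$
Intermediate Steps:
$55 \left(J{\left(-7,12 \right)} - 85\right) = 55 \left(\left(-7 + 12\right) - 85\right) = 55 \left(5 - 85\right) = 55 \left(-80\right) = -4400$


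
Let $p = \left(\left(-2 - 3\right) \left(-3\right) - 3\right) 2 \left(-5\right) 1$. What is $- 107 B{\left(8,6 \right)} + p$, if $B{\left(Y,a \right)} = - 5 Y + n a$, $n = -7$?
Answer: $8654$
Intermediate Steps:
$B{\left(Y,a \right)} = - 7 a - 5 Y$ ($B{\left(Y,a \right)} = - 5 Y - 7 a = - 7 a - 5 Y$)
$p = -120$ ($p = \left(\left(-5\right) \left(-3\right) - 3\right) \left(\left(-10\right) 1\right) = \left(15 - 3\right) \left(-10\right) = 12 \left(-10\right) = -120$)
$- 107 B{\left(8,6 \right)} + p = - 107 \left(\left(-7\right) 6 - 40\right) - 120 = - 107 \left(-42 - 40\right) - 120 = \left(-107\right) \left(-82\right) - 120 = 8774 - 120 = 8654$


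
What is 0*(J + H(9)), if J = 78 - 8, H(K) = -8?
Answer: 0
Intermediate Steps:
J = 70
0*(J + H(9)) = 0*(70 - 8) = 0*62 = 0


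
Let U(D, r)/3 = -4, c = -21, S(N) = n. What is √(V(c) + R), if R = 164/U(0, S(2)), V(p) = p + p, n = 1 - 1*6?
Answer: I*√501/3 ≈ 7.461*I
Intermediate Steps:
n = -5 (n = 1 - 6 = -5)
S(N) = -5
U(D, r) = -12 (U(D, r) = 3*(-4) = -12)
V(p) = 2*p
R = -41/3 (R = 164/(-12) = 164*(-1/12) = -41/3 ≈ -13.667)
√(V(c) + R) = √(2*(-21) - 41/3) = √(-42 - 41/3) = √(-167/3) = I*√501/3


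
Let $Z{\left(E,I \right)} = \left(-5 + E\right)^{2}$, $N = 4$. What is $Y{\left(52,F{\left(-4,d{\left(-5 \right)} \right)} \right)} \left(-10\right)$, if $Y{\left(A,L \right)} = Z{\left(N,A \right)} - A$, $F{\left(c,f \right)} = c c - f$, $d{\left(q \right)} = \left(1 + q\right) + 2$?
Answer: $510$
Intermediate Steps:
$d{\left(q \right)} = 3 + q$
$F{\left(c,f \right)} = c^{2} - f$
$Y{\left(A,L \right)} = 1 - A$ ($Y{\left(A,L \right)} = \left(-5 + 4\right)^{2} - A = \left(-1\right)^{2} - A = 1 - A$)
$Y{\left(52,F{\left(-4,d{\left(-5 \right)} \right)} \right)} \left(-10\right) = \left(1 - 52\right) \left(-10\right) = \left(-51\right) \left(-10\right) = 510$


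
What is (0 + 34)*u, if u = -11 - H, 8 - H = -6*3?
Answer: -1258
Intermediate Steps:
H = 26 (H = 8 - (-6)*3 = 8 - 1*(-18) = 8 + 18 = 26)
u = -37 (u = -11 - 1*26 = -11 - 26 = -37)
(0 + 34)*u = (0 + 34)*(-37) = 34*(-37) = -1258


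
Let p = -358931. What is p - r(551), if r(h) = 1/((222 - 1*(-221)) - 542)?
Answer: -35534168/99 ≈ -3.5893e+5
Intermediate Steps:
r(h) = -1/99 (r(h) = 1/((222 + 221) - 542) = 1/(443 - 542) = 1/(-99) = -1/99)
p - r(551) = -358931 - 1*(-1/99) = -358931 + 1/99 = -35534168/99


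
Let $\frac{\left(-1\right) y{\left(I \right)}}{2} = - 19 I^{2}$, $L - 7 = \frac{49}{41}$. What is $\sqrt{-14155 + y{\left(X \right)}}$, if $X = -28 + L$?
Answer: $\frac{\sqrt{1260517}}{41} \approx 27.384$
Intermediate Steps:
$L = \frac{336}{41}$ ($L = 7 + \frac{49}{41} = \frac{336}{41} \approx 8.1951$)
$X = - \frac{812}{41}$ ($X = -28 + \frac{336}{41} = - \frac{812}{41} \approx -19.805$)
$y{\left(I \right)} = 38 I^{2}$ ($y{\left(I \right)} = - 2 \left(- 19 I^{2}\right) = 38 I^{2}$)
$\sqrt{-14155 + y{\left(X \right)}} = \sqrt{-14155 + 38 \left(- \frac{812}{41}\right)^{2}} = \sqrt{-14155 + 38 \cdot \frac{659344}{1681}} = \sqrt{-14155 + \frac{25055072}{1681}} = \sqrt{\frac{1260517}{1681}} = \frac{\sqrt{1260517}}{41}$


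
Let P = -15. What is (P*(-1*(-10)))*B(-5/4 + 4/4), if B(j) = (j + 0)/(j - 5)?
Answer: -50/7 ≈ -7.1429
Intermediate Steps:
B(j) = j/(-5 + j)
(P*(-1*(-10)))*B(-5/4 + 4/4) = (-(-15)*(-10))*((-5/4 + 4/4)/(-5 + (-5/4 + 4/4))) = (-15*10)*((-5*¼ + 4*(¼))/(-5 + (-5*¼ + 4*(¼)))) = -150*(-5/4 + 1)/(-5 + (-5/4 + 1)) = -(-75)/(2*(-5 - ¼)) = -(-75)/(2*(-21/4)) = -(-75)*(-4)/(2*21) = -150*1/21 = -50/7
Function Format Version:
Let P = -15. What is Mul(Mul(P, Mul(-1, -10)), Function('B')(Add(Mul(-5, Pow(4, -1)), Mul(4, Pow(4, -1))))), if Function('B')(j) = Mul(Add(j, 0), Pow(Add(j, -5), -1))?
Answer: Rational(-50, 7) ≈ -7.1429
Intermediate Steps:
Function('B')(j) = Mul(j, Pow(Add(-5, j), -1))
Mul(Mul(P, Mul(-1, -10)), Function('B')(Add(Mul(-5, Pow(4, -1)), Mul(4, Pow(4, -1))))) = Mul(Mul(-15, Mul(-1, -10)), Mul(Add(Mul(-5, Pow(4, -1)), Mul(4, Pow(4, -1))), Pow(Add(-5, Add(Mul(-5, Pow(4, -1)), Mul(4, Pow(4, -1)))), -1))) = Mul(Mul(-15, 10), Mul(Add(Mul(-5, Rational(1, 4)), Mul(4, Rational(1, 4))), Pow(Add(-5, Add(Mul(-5, Rational(1, 4)), Mul(4, Rational(1, 4)))), -1))) = Mul(-150, Mul(Add(Rational(-5, 4), 1), Pow(Add(-5, Add(Rational(-5, 4), 1)), -1))) = Mul(-150, Mul(Rational(-1, 4), Pow(Add(-5, Rational(-1, 4)), -1))) = Mul(-150, Mul(Rational(-1, 4), Pow(Rational(-21, 4), -1))) = Mul(-150, Mul(Rational(-1, 4), Rational(-4, 21))) = Mul(-150, Rational(1, 21)) = Rational(-50, 7)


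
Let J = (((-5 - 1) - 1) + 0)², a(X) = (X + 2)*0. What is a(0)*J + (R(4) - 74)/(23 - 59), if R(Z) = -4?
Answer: 13/6 ≈ 2.1667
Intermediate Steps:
a(X) = 0 (a(X) = (2 + X)*0 = 0)
J = 49 (J = ((-6 - 1) + 0)² = (-7 + 0)² = (-7)² = 49)
a(0)*J + (R(4) - 74)/(23 - 59) = 0*49 + (-4 - 74)/(23 - 59) = 0 - 78/(-36) = 0 - 78*(-1/36) = 0 + 13/6 = 13/6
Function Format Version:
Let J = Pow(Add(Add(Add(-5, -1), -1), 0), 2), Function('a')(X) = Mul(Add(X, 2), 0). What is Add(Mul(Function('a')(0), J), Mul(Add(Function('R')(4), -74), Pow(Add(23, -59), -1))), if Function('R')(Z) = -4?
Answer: Rational(13, 6) ≈ 2.1667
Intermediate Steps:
Function('a')(X) = 0 (Function('a')(X) = Mul(Add(2, X), 0) = 0)
J = 49 (J = Pow(Add(Add(-6, -1), 0), 2) = Pow(Add(-7, 0), 2) = Pow(-7, 2) = 49)
Add(Mul(Function('a')(0), J), Mul(Add(Function('R')(4), -74), Pow(Add(23, -59), -1))) = Add(Mul(0, 49), Mul(Add(-4, -74), Pow(Add(23, -59), -1))) = Add(0, Mul(-78, Pow(-36, -1))) = Add(0, Mul(-78, Rational(-1, 36))) = Add(0, Rational(13, 6)) = Rational(13, 6)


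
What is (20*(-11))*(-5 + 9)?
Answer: -880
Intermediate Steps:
(20*(-11))*(-5 + 9) = -220*4 = -880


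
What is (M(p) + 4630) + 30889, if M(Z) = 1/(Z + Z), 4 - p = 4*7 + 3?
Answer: 1918025/54 ≈ 35519.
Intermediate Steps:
p = -27 (p = 4 - (4*7 + 3) = 4 - (28 + 3) = 4 - 1*31 = 4 - 31 = -27)
M(Z) = 1/(2*Z)
(M(p) + 4630) + 30889 = ((½)/(-27) + 4630) + 30889 = ((½)*(-1/27) + 4630) + 30889 = (-1/54 + 4630) + 30889 = 250019/54 + 30889 = 1918025/54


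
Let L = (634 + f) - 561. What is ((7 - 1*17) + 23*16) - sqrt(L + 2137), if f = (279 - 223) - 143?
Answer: 358 - sqrt(2123) ≈ 311.92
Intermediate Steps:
f = -87 (f = 56 - 143 = -87)
L = -14 (L = (634 - 87) - 561 = 547 - 561 = -14)
((7 - 1*17) + 23*16) - sqrt(L + 2137) = ((7 - 1*17) + 23*16) - sqrt(-14 + 2137) = ((7 - 17) + 368) - sqrt(2123) = (-10 + 368) - sqrt(2123) = 358 - sqrt(2123)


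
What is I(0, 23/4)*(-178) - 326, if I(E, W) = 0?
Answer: -326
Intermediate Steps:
I(0, 23/4)*(-178) - 326 = 0*(-178) - 326 = 0 - 326 = -326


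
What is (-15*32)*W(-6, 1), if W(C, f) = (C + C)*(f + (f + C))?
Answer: -23040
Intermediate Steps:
W(C, f) = 2*C*(C + 2*f) (W(C, f) = (2*C)*(f + (C + f)) = (2*C)*(C + 2*f) = 2*C*(C + 2*f))
(-15*32)*W(-6, 1) = (-15*32)*(2*(-6)*(-6 + 2*1)) = -960*(-6)*(-6 + 2) = -960*(-6)*(-4) = -480*48 = -23040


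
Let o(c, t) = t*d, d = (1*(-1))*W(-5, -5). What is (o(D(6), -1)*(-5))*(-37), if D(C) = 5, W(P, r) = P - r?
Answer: 0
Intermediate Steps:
d = 0 (d = (1*(-1))*(-5 - 1*(-5)) = -(-5 + 5) = -1*0 = 0)
o(c, t) = 0 (o(c, t) = t*0 = 0)
(o(D(6), -1)*(-5))*(-37) = (0*(-5))*(-37) = 0*(-37) = 0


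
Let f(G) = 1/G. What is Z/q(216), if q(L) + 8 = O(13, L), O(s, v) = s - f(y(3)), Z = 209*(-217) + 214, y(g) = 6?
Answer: -270834/29 ≈ -9339.1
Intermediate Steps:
Z = -45139 (Z = -45353 + 214 = -45139)
O(s, v) = -⅙ + s (O(s, v) = s - 1/6 = s - 1*⅙ = s - ⅙ = -⅙ + s)
q(L) = 29/6 (q(L) = -8 + (-⅙ + 13) = -8 + 77/6 = 29/6)
Z/q(216) = -45139/29/6 = -45139*6/29 = -270834/29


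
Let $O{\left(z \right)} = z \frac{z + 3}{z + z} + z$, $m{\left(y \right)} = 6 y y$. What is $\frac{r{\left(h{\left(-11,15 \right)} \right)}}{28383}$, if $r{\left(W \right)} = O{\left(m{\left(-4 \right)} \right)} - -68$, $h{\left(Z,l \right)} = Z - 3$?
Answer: $\frac{427}{56766} \approx 0.0075221$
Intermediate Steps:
$h{\left(Z,l \right)} = -3 + Z$ ($h{\left(Z,l \right)} = Z - 3 = -3 + Z$)
$m{\left(y \right)} = 6 y^{2}$
$O{\left(z \right)} = \frac{3}{2} + \frac{3 z}{2}$ ($O{\left(z \right)} = z \frac{3 + z}{2 z} + z = \left(\frac{3}{2} + \frac{z}{2}\right) + z = \frac{3}{2} + \frac{3 z}{2}$)
$r{\left(W \right)} = \frac{427}{2}$ ($r{\left(W \right)} = \left(\frac{3}{2} + \frac{3 \cdot 6 \left(-4\right)^{2}}{2}\right) - -68 = \left(\frac{3}{2} + \frac{3 \cdot 6 \cdot 16}{2}\right) + 68 = \left(\frac{3}{2} + \frac{3}{2} \cdot 96\right) + 68 = \left(\frac{3}{2} + 144\right) + 68 = \frac{291}{2} + 68 = \frac{427}{2}$)
$\frac{r{\left(h{\left(-11,15 \right)} \right)}}{28383} = \frac{427}{2 \cdot 28383} = \frac{427}{2} \cdot \frac{1}{28383} = \frac{427}{56766}$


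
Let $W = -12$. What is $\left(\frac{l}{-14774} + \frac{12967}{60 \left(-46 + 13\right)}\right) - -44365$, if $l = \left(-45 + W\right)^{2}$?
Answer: $\frac{648795021161}{14626260} \approx 44358.0$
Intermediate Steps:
$l = 3249$ ($l = \left(-45 - 12\right)^{2} = \left(-57\right)^{2} = 3249$)
$\left(\frac{l}{-14774} + \frac{12967}{60 \left(-46 + 13\right)}\right) - -44365 = \left(\frac{3249}{-14774} + \frac{12967}{60 \left(-46 + 13\right)}\right) - -44365 = \left(3249 \left(- \frac{1}{14774}\right) + \frac{12967}{60 \left(-33\right)}\right) + 44365 = \left(- \frac{3249}{14774} + \frac{12967}{-1980}\right) + 44365 = \left(- \frac{3249}{14774} + 12967 \left(- \frac{1}{1980}\right)\right) + 44365 = \left(- \frac{3249}{14774} - \frac{12967}{1980}\right) + 44365 = - \frac{99003739}{14626260} + 44365 = \frac{648795021161}{14626260}$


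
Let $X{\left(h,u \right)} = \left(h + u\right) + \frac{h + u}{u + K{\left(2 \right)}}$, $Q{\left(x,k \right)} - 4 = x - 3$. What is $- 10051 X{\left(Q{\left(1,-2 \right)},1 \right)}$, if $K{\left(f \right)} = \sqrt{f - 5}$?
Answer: $\frac{30153 \left(- \sqrt{3} + 2 i\right)}{\sqrt{3} - i} \approx -37691.0 + 13057.0 i$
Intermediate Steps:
$K{\left(f \right)} = \sqrt{-5 + f}$
$Q{\left(x,k \right)} = 1 + x$ ($Q{\left(x,k \right)} = 4 + \left(x - 3\right) = 4 + \left(-3 + x\right) = 1 + x$)
$X{\left(h,u \right)} = h + u + \frac{h + u}{u + i \sqrt{3}}$ ($X{\left(h,u \right)} = \left(h + u\right) + \frac{h + u}{u + \sqrt{-5 + 2}} = \left(h + u\right) + \frac{h + u}{u + \sqrt{-3}} = \left(h + u\right) + \frac{h + u}{u + i \sqrt{3}} = h + u + \frac{h + u}{u + i \sqrt{3}}$)
$- 10051 X{\left(Q{\left(1,-2 \right)},1 \right)} = - 10051 \frac{\left(1 + 1\right) + 1 + 1^{2} + \left(1 + 1\right) 1 + i \left(1 + 1\right) \sqrt{3} + i 1 \sqrt{3}}{1 + i \sqrt{3}} = - 10051 \frac{2 + 1 + 1 + 2 \cdot 1 + i 2 \sqrt{3} + i \sqrt{3}}{1 + i \sqrt{3}} = - 10051 \frac{2 + 1 + 1 + 2 + 2 i \sqrt{3} + i \sqrt{3}}{1 + i \sqrt{3}} = - 10051 \frac{6 + 3 i \sqrt{3}}{1 + i \sqrt{3}} = - \frac{10051 \left(6 + 3 i \sqrt{3}\right)}{1 + i \sqrt{3}}$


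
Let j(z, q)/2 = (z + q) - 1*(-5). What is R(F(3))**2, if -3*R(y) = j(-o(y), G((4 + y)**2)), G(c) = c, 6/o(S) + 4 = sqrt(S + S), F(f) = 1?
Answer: 21912/49 + 592*sqrt(2)/49 ≈ 464.27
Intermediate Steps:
o(S) = 6/(-4 + sqrt(2)*sqrt(S)) (o(S) = 6/(-4 + sqrt(S + S)) = 6/(-4 + sqrt(2*S)) = 6/(-4 + sqrt(2)*sqrt(S)))
j(z, q) = 10 + 2*q + 2*z (j(z, q) = 2*((z + q) - 1*(-5)) = 2*((q + z) + 5) = 2*(5 + q + z) = 10 + 2*q + 2*z)
R(y) = -10/3 + 4/(-4 + sqrt(2)*sqrt(y)) - 2*(4 + y)**2/3 (R(y) = -(10 + 2*(4 + y)**2 + 2*(-6/(-4 + sqrt(2)*sqrt(y))))/3 = -(10 + 2*(4 + y)**2 - 12/(-4 + sqrt(2)*sqrt(y)))/3 = -(10 - 12/(-4 + sqrt(2)*sqrt(y)) + 2*(4 + y)**2)/3 = -10/3 + 4/(-4 + sqrt(2)*sqrt(y)) - 2*(4 + y)**2/3)
R(F(3))**2 = (2*(6 - (-4 + sqrt(2)*sqrt(1))*(5 + (4 + 1)**2))/(3*(-4 + sqrt(2)*sqrt(1))))**2 = (2*(6 - (-4 + sqrt(2)*1)*(5 + 5**2))/(3*(-4 + sqrt(2)*1)))**2 = (2*(6 - (-4 + sqrt(2))*(5 + 25))/(3*(-4 + sqrt(2))))**2 = (2*(6 - 1*(-4 + sqrt(2))*30)/(3*(-4 + sqrt(2))))**2 = (2*(6 + (120 - 30*sqrt(2)))/(3*(-4 + sqrt(2))))**2 = (2*(126 - 30*sqrt(2))/(3*(-4 + sqrt(2))))**2 = 4*(126 - 30*sqrt(2))**2/(9*(-4 + sqrt(2))**2)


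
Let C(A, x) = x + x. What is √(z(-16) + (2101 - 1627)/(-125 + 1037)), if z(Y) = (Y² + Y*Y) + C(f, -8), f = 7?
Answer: √2867898/76 ≈ 22.283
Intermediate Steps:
C(A, x) = 2*x
z(Y) = -16 + 2*Y² (z(Y) = (Y² + Y*Y) + 2*(-8) = (Y² + Y²) - 16 = 2*Y² - 16 = -16 + 2*Y²)
√(z(-16) + (2101 - 1627)/(-125 + 1037)) = √((-16 + 2*(-16)²) + (2101 - 1627)/(-125 + 1037)) = √((-16 + 2*256) + 474/912) = √((-16 + 512) + 474*(1/912)) = √(496 + 79/152) = √(75471/152) = √2867898/76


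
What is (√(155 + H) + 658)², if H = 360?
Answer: (658 + √515)² ≈ 4.6334e+5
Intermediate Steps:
(√(155 + H) + 658)² = (√(155 + 360) + 658)² = (√515 + 658)² = (658 + √515)²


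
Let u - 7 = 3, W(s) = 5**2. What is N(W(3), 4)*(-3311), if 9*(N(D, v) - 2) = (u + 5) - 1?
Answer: -105952/9 ≈ -11772.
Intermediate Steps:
W(s) = 25
u = 10 (u = 7 + 3 = 10)
N(D, v) = 32/9 (N(D, v) = 2 + ((10 + 5) - 1)/9 = 2 + (15 - 1)/9 = 2 + (1/9)*14 = 2 + 14/9 = 32/9)
N(W(3), 4)*(-3311) = (32/9)*(-3311) = -105952/9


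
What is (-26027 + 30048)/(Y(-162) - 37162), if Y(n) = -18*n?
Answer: -4021/34246 ≈ -0.11742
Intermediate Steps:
(-26027 + 30048)/(Y(-162) - 37162) = (-26027 + 30048)/(-18*(-162) - 37162) = 4021/(2916 - 37162) = 4021/(-34246) = 4021*(-1/34246) = -4021/34246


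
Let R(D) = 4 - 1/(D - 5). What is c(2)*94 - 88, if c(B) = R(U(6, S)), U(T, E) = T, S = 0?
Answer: 194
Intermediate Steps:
R(D) = 4 - 1/(-5 + D)
c(B) = 3 (c(B) = (-21 + 4*6)/(-5 + 6) = (-21 + 24)/1 = 1*3 = 3)
c(2)*94 - 88 = 3*94 - 88 = 282 - 88 = 194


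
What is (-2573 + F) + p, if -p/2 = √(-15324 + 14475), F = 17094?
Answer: 14521 - 2*I*√849 ≈ 14521.0 - 58.275*I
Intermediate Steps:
p = -2*I*√849 (p = -2*√(-15324 + 14475) = -2*I*√849 ≈ -58.275*I)
(-2573 + F) + p = (-2573 + 17094) - 2*I*√849 = 14521 - 2*I*√849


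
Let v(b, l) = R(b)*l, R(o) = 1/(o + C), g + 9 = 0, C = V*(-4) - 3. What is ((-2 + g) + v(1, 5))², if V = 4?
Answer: 41209/324 ≈ 127.19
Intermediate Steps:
C = -19 (C = 4*(-4) - 3 = -16 - 3 = -19)
g = -9 (g = -9 + 0 = -9)
R(o) = 1/(-19 + o) (R(o) = 1/(o - 19) = 1/(-19 + o))
v(b, l) = l/(-19 + b)
((-2 + g) + v(1, 5))² = ((-2 - 9) + 5/(-19 + 1))² = (-11 + 5/(-18))² = (-11 + 5*(-1/18))² = (-11 - 5/18)² = (-203/18)² = 41209/324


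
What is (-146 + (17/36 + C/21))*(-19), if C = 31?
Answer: 689719/252 ≈ 2737.0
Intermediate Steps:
(-146 + (17/36 + C/21))*(-19) = (-146 + (17/36 + 31/21))*(-19) = (-146 + 491/252)*(-19) = -36301/252*(-19) = 689719/252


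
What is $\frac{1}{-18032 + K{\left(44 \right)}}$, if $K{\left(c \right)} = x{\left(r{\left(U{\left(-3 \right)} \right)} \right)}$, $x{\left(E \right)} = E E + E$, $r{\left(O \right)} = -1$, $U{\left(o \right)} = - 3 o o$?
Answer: $- \frac{1}{18032} \approx -5.5457 \cdot 10^{-5}$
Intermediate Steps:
$U{\left(o \right)} = - 3 o^{2}$
$x{\left(E \right)} = E + E^{2}$ ($x{\left(E \right)} = E^{2} + E = E + E^{2}$)
$K{\left(c \right)} = 0$ ($K{\left(c \right)} = - (1 - 1) = \left(-1\right) 0 = 0$)
$\frac{1}{-18032 + K{\left(44 \right)}} = \frac{1}{-18032 + 0} = \frac{1}{-18032} = - \frac{1}{18032}$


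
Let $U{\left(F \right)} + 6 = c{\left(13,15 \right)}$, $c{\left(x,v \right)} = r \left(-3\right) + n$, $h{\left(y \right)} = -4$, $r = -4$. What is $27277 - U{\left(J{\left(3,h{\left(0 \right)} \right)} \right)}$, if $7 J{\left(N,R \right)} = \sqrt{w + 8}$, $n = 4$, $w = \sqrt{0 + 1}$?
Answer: $27267$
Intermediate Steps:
$w = 1$ ($w = \sqrt{1} = 1$)
$J{\left(N,R \right)} = \frac{3}{7}$ ($J{\left(N,R \right)} = \frac{\sqrt{1 + 8}}{7} = \frac{\sqrt{9}}{7} = \frac{1}{7} \cdot 3 = \frac{3}{7}$)
$c{\left(x,v \right)} = 16$ ($c{\left(x,v \right)} = \left(-4\right) \left(-3\right) + 4 = 12 + 4 = 16$)
$U{\left(F \right)} = 10$ ($U{\left(F \right)} = -6 + 16 = 10$)
$27277 - U{\left(J{\left(3,h{\left(0 \right)} \right)} \right)} = 27277 - 10 = 27267$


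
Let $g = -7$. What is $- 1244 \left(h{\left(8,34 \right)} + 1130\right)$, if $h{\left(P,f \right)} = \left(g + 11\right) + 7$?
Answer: $-1419404$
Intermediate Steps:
$h{\left(P,f \right)} = 11$ ($h{\left(P,f \right)} = \left(-7 + 11\right) + 7 = 4 + 7 = 11$)
$- 1244 \left(h{\left(8,34 \right)} + 1130\right) = - 1244 \left(11 + 1130\right) = \left(-1244\right) 1141 = -1419404$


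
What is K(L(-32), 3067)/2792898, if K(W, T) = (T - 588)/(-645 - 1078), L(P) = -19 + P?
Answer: -2479/4812163254 ≈ -5.1515e-7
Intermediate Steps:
K(W, T) = 588/1723 - T/1723 (K(W, T) = (-588 + T)/(-1723) = (-588 + T)*(-1/1723) = 588/1723 - T/1723)
K(L(-32), 3067)/2792898 = (588/1723 - 1/1723*3067)/2792898 = (588/1723 - 3067/1723)*(1/2792898) = -2479/1723*1/2792898 = -2479/4812163254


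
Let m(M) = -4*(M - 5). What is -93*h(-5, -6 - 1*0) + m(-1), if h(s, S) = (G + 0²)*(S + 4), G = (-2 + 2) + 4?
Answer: 768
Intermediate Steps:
G = 4 (G = 0 + 4 = 4)
h(s, S) = 16 + 4*S (h(s, S) = (4 + 0²)*(S + 4) = (4 + 0)*(4 + S) = 4*(4 + S) = 16 + 4*S)
m(M) = 20 - 4*M (m(M) = -4*(-5 + M) = 20 - 4*M)
-93*h(-5, -6 - 1*0) + m(-1) = -93*(16 + 4*(-6 - 1*0)) + (20 - 4*(-1)) = -93*(16 + 4*(-6 + 0)) + (20 + 4) = -93*(16 + 4*(-6)) + 24 = -93*(16 - 24) + 24 = -93*(-8) + 24 = 744 + 24 = 768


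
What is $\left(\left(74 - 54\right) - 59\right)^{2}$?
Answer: $1521$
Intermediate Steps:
$\left(\left(74 - 54\right) - 59\right)^{2} = \left(20 - 59\right)^{2} = \left(-39\right)^{2} = 1521$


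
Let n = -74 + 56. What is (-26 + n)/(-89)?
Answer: 44/89 ≈ 0.49438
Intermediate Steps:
n = -18
(-26 + n)/(-89) = (-26 - 18)/(-89) = -44*(-1/89) = 44/89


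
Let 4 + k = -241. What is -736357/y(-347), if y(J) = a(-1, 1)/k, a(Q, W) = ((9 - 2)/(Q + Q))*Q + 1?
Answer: 360814930/9 ≈ 4.0091e+7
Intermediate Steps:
k = -245 (k = -4 - 241 = -245)
a(Q, W) = 9/2 (a(Q, W) = (7/((2*Q)))*Q + 1 = (7*(1/(2*Q)))*Q + 1 = (7/(2*Q))*Q + 1 = 7/2 + 1 = 9/2)
y(J) = -9/490 (y(J) = (9/2)/(-245) = (9/2)*(-1/245) = -9/490)
-736357/y(-347) = -736357/(-9/490) = -736357*(-490/9) = 360814930/9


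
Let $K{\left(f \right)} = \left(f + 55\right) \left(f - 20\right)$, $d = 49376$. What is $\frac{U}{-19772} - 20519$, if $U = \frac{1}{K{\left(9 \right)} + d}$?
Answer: $- \frac{19746311584897}{962342784} \approx -20519.0$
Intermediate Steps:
$K{\left(f \right)} = \left(-20 + f\right) \left(55 + f\right)$ ($K{\left(f \right)} = \left(55 + f\right) \left(-20 + f\right) = \left(-20 + f\right) \left(55 + f\right)$)
$U = \frac{1}{48672}$ ($U = \frac{1}{\left(-1100 + 9^{2} + 35 \cdot 9\right) + 49376} = \frac{1}{\left(-1100 + 81 + 315\right) + 49376} = \frac{1}{-704 + 49376} = \frac{1}{48672} \approx 2.0546 \cdot 10^{-5}$)
$\frac{U}{-19772} - 20519 = \frac{1}{48672 \left(-19772\right)} - 20519 = \frac{1}{48672} \left(- \frac{1}{19772}\right) - 20519 = - \frac{1}{962342784} - 20519 = - \frac{19746311584897}{962342784}$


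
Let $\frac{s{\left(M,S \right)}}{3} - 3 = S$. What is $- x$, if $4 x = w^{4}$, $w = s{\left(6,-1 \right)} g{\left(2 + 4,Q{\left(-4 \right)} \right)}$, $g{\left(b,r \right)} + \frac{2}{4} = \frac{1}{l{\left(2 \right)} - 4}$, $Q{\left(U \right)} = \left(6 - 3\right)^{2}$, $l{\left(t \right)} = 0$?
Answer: $- \frac{6561}{64} \approx -102.52$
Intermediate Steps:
$Q{\left(U \right)} = 9$ ($Q{\left(U \right)} = 3^{2} = 9$)
$s{\left(M,S \right)} = 9 + 3 S$
$g{\left(b,r \right)} = - \frac{3}{4}$ ($g{\left(b,r \right)} = - \frac{1}{2} + \frac{1}{0 - 4} = - \frac{1}{2} + \frac{1}{-4} = - \frac{1}{2} - \frac{1}{4} = - \frac{3}{4}$)
$w = - \frac{9}{2}$ ($w = \left(9 + 3 \left(-1\right)\right) \left(- \frac{3}{4}\right) = \left(9 - 3\right) \left(- \frac{3}{4}\right) = 6 \left(- \frac{3}{4}\right) = - \frac{9}{2} \approx -4.5$)
$x = \frac{6561}{64}$ ($x = \frac{\left(- \frac{9}{2}\right)^{4}}{4} = \frac{1}{4} \cdot \frac{6561}{16} = \frac{6561}{64} \approx 102.52$)
$- x = \left(-1\right) \frac{6561}{64} = - \frac{6561}{64}$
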